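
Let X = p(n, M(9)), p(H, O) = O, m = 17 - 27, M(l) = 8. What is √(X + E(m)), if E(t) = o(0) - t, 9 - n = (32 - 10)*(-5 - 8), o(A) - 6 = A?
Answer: 2*√6 ≈ 4.8990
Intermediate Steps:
o(A) = 6 + A
m = -10
n = 295 (n = 9 - (32 - 10)*(-5 - 8) = 9 - 22*(-13) = 9 - 1*(-286) = 9 + 286 = 295)
X = 8
E(t) = 6 - t (E(t) = (6 + 0) - t = 6 - t)
√(X + E(m)) = √(8 + (6 - 1*(-10))) = √(8 + (6 + 10)) = √(8 + 16) = √24 = 2*√6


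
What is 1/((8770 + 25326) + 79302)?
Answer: 1/113398 ≈ 8.8185e-6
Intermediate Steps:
1/((8770 + 25326) + 79302) = 1/(34096 + 79302) = 1/113398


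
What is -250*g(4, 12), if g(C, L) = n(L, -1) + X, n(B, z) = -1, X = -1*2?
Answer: 750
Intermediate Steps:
X = -2
g(C, L) = -3 (g(C, L) = -1 - 2 = -3)
-250*g(4, 12) = -250*(-3) = 750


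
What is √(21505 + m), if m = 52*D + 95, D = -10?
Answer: 2*√5270 ≈ 145.19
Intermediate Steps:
m = -425 (m = 52*(-10) + 95 = -520 + 95 = -425)
√(21505 + m) = √(21505 - 425) = √21080 = 2*√5270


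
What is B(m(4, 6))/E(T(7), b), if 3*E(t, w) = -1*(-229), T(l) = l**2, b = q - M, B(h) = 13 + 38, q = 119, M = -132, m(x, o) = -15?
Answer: 153/229 ≈ 0.66812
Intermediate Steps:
B(h) = 51
b = 251 (b = 119 - 1*(-132) = 119 + 132 = 251)
E(t, w) = 229/3 (E(t, w) = (-1*(-229))/3 = (1/3)*229 = 229/3)
B(m(4, 6))/E(T(7), b) = 51/(229/3) = 51*(3/229) = 153/229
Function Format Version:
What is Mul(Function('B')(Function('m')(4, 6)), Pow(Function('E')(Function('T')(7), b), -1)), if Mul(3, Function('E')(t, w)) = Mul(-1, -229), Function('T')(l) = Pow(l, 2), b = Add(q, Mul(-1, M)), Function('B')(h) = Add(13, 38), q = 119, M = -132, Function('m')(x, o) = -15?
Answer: Rational(153, 229) ≈ 0.66812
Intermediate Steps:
Function('B')(h) = 51
b = 251 (b = Add(119, Mul(-1, -132)) = Add(119, 132) = 251)
Function('E')(t, w) = Rational(229, 3) (Function('E')(t, w) = Mul(Rational(1, 3), Mul(-1, -229)) = Mul(Rational(1, 3), 229) = Rational(229, 3))
Mul(Function('B')(Function('m')(4, 6)), Pow(Function('E')(Function('T')(7), b), -1)) = Mul(51, Pow(Rational(229, 3), -1)) = Mul(51, Rational(3, 229)) = Rational(153, 229)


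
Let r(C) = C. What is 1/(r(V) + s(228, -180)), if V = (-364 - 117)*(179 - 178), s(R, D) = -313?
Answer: -1/794 ≈ -0.0012594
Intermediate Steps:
V = -481 (V = -481*1 = -481)
1/(r(V) + s(228, -180)) = 1/(-481 - 313) = 1/(-794) = -1/794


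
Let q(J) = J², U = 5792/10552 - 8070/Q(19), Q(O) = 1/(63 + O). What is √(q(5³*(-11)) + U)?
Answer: √2137967151441/1319 ≈ 1108.6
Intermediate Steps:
U = -872834336/1319 (U = 5792/10552 - 8070/(1/(63 + 19)) = 5792*(1/10552) - 8070/(1/82) = 724/1319 - 8070/1/82 = 724/1319 - 8070*82 = 724/1319 - 661740 = -872834336/1319 ≈ -6.6174e+5)
√(q(5³*(-11)) + U) = √((5³*(-11))² - 872834336/1319) = √((125*(-11))² - 872834336/1319) = √((-1375)² - 872834336/1319) = √(1890625 - 872834336/1319) = √(1620900039/1319) = √2137967151441/1319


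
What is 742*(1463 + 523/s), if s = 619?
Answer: 672341040/619 ≈ 1.0862e+6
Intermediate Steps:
742*(1463 + 523/s) = 742*(1463 + 523/619) = 742*(906120/619) = 672341040/619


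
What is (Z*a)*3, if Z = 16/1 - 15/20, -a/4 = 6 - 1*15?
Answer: 1647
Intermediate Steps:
a = 36 (a = -4*(6 - 1*15) = -4*(6 - 15) = -4*(-9) = 36)
Z = 61/4 (Z = 16*1 - 15*1/20 = 16 - ¾ = 61/4 ≈ 15.250)
(Z*a)*3 = ((61/4)*36)*3 = 549*3 = 1647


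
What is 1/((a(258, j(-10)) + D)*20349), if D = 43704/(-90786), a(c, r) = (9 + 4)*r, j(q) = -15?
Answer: -15131/60188862321 ≈ -2.5139e-7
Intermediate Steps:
a(c, r) = 13*r
D = -7284/15131 (D = 43704*(-1/90786) = -7284/15131 ≈ -0.48140)
1/((a(258, j(-10)) + D)*20349) = 1/((13*(-15) - 7284/15131)*20349) = (1/20349)/(-195 - 7284/15131) = (1/20349)/(-2957829/15131) = -15131/2957829*1/20349 = -15131/60188862321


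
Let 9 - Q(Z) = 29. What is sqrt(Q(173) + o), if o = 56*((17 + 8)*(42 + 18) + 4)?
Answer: 6*sqrt(2339) ≈ 290.18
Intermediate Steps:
Q(Z) = -20 (Q(Z) = 9 - 1*29 = 9 - 29 = -20)
o = 84224 (o = 56*(25*60 + 4) = 56*(1500 + 4) = 56*1504 = 84224)
sqrt(Q(173) + o) = sqrt(-20 + 84224) = sqrt(84204) = 6*sqrt(2339)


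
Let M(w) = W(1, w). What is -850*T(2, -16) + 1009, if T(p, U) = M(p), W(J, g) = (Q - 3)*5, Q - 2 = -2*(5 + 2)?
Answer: 64759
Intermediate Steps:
Q = -12 (Q = 2 - 2*(5 + 2) = 2 - 2*7 = 2 - 1*14 = 2 - 14 = -12)
W(J, g) = -75 (W(J, g) = (-12 - 3)*5 = -15*5 = -75)
M(w) = -75
T(p, U) = -75
-850*T(2, -16) + 1009 = -850*(-75) + 1009 = 63750 + 1009 = 64759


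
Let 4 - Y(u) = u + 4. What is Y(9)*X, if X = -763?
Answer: 6867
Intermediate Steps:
Y(u) = -u (Y(u) = 4 - (u + 4) = 4 - (4 + u) = 4 + (-4 - u) = -u)
Y(9)*X = -1*9*(-763) = -9*(-763) = 6867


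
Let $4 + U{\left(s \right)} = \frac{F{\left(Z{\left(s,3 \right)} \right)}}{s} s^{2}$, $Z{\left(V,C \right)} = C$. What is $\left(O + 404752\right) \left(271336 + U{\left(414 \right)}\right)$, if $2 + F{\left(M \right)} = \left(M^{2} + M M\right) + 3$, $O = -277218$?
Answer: $35607237732$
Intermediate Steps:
$F{\left(M \right)} = 1 + 2 M^{2}$ ($F{\left(M \right)} = -2 + \left(\left(M^{2} + M M\right) + 3\right) = -2 + \left(\left(M^{2} + M^{2}\right) + 3\right) = -2 + \left(2 M^{2} + 3\right) = -2 + \left(3 + 2 M^{2}\right) = 1 + 2 M^{2}$)
$U{\left(s \right)} = -4 + 19 s$ ($U{\left(s \right)} = -4 + \frac{1 + 2 \cdot 3^{2}}{s} s^{2} = -4 + \frac{1 + 2 \cdot 9}{s} s^{2} = -4 + \frac{1 + 18}{s} s^{2} = -4 + \frac{19}{s} s^{2} = -4 + 19 s$)
$\left(O + 404752\right) \left(271336 + U{\left(414 \right)}\right) = \left(-277218 + 404752\right) \left(271336 + \left(-4 + 19 \cdot 414\right)\right) = 127534 \left(271336 + \left(-4 + 7866\right)\right) = 127534 \left(271336 + 7862\right) = 127534 \cdot 279198 = 35607237732$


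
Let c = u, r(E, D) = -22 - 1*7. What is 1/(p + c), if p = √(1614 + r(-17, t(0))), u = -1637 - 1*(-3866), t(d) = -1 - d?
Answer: 2229/4966856 - √1585/4966856 ≈ 0.00044076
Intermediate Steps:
r(E, D) = -29 (r(E, D) = -22 - 7 = -29)
u = 2229 (u = -1637 + 3866 = 2229)
c = 2229
p = √1585 (p = √(1614 - 29) = √1585 ≈ 39.812)
1/(p + c) = 1/(√1585 + 2229) = 1/(2229 + √1585)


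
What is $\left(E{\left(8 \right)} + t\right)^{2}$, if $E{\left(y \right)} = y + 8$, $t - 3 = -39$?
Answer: $400$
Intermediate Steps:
$t = -36$ ($t = 3 - 39 = -36$)
$E{\left(y \right)} = 8 + y$
$\left(E{\left(8 \right)} + t\right)^{2} = \left(\left(8 + 8\right) - 36\right)^{2} = \left(16 - 36\right)^{2} = \left(-20\right)^{2} = 400$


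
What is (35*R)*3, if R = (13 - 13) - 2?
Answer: -210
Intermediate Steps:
R = -2 (R = 0 - 2 = -2)
(35*R)*3 = (35*(-2))*3 = -70*3 = -210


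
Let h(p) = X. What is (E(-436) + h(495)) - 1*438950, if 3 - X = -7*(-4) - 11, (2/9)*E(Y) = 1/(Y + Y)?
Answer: -765553225/1744 ≈ -4.3896e+5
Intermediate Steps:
E(Y) = 9/(4*Y) (E(Y) = 9/(2*(Y + Y)) = 9/(2*((2*Y))) = 9*(1/(2*Y))/2 = 9/(4*Y))
X = -14 (X = 3 - (-7*(-4) - 11) = 3 - (28 - 11) = 3 - 1*17 = 3 - 17 = -14)
h(p) = -14
(E(-436) + h(495)) - 1*438950 = ((9/4)/(-436) - 14) - 1*438950 = ((9/4)*(-1/436) - 14) - 438950 = (-9/1744 - 14) - 438950 = -24425/1744 - 438950 = -765553225/1744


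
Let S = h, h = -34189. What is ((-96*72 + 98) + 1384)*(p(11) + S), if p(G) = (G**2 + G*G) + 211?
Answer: 183186480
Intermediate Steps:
p(G) = 211 + 2*G**2 (p(G) = (G**2 + G**2) + 211 = 2*G**2 + 211 = 211 + 2*G**2)
S = -34189
((-96*72 + 98) + 1384)*(p(11) + S) = ((-96*72 + 98) + 1384)*((211 + 2*11**2) - 34189) = ((-6912 + 98) + 1384)*((211 + 2*121) - 34189) = (-6814 + 1384)*((211 + 242) - 34189) = -5430*(453 - 34189) = -5430*(-33736) = 183186480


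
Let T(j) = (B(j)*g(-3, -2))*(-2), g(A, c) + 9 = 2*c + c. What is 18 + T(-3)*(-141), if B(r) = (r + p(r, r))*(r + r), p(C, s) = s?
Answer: -152262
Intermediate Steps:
g(A, c) = -9 + 3*c (g(A, c) = -9 + (2*c + c) = -9 + 3*c)
B(r) = 4*r² (B(r) = (r + r)*(r + r) = (2*r)*(2*r) = 4*r²)
T(j) = 120*j² (T(j) = ((4*j²)*(-9 + 3*(-2)))*(-2) = ((4*j²)*(-9 - 6))*(-2) = ((4*j²)*(-15))*(-2) = -60*j²*(-2) = 120*j²)
18 + T(-3)*(-141) = 18 + (120*(-3)²)*(-141) = 18 + (120*9)*(-141) = 18 + 1080*(-141) = 18 - 152280 = -152262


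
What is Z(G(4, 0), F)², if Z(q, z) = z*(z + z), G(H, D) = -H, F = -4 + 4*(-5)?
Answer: 1327104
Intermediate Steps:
F = -24 (F = -4 - 20 = -24)
Z(q, z) = 2*z² (Z(q, z) = z*(2*z) = 2*z²)
Z(G(4, 0), F)² = (2*(-24)²)² = (2*576)² = 1152² = 1327104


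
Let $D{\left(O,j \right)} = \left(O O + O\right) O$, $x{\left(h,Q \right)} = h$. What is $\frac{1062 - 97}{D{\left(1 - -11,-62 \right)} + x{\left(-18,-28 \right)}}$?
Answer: $\frac{965}{1854} \approx 0.5205$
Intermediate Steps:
$D{\left(O,j \right)} = O \left(O + O^{2}\right)$ ($D{\left(O,j \right)} = \left(O^{2} + O\right) O = \left(O + O^{2}\right) O = O \left(O + O^{2}\right)$)
$\frac{1062 - 97}{D{\left(1 - -11,-62 \right)} + x{\left(-18,-28 \right)}} = \frac{1062 - 97}{\left(1 - -11\right)^{2} \left(1 + \left(1 - -11\right)\right) - 18} = \frac{965}{\left(1 + 11\right)^{2} \left(1 + \left(1 + 11\right)\right) - 18} = \frac{965}{12^{2} \left(1 + 12\right) - 18} = \frac{965}{144 \cdot 13 - 18} = \frac{965}{1872 - 18} = \frac{965}{1854}$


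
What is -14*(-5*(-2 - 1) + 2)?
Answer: -238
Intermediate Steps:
-14*(-5*(-2 - 1) + 2) = -14*(-5*(-3) + 2) = -14*(15 + 2) = -14*17 = -238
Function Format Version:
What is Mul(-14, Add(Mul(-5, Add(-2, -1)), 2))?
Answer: -238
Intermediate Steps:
Mul(-14, Add(Mul(-5, Add(-2, -1)), 2)) = Mul(-14, Add(Mul(-5, -3), 2)) = Mul(-14, Add(15, 2)) = Mul(-14, 17) = -238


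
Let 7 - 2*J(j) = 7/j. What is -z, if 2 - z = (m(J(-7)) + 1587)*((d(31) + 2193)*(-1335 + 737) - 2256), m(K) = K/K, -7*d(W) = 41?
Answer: -14563821150/7 ≈ -2.0805e+9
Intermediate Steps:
d(W) = -41/7 (d(W) = -⅐*41 = -41/7)
J(j) = 7/2 - 7/(2*j)
m(K) = 1
z = 14563821150/7 (z = 2 - (1 + 1587)*((-41/7 + 2193)*(-1335 + 737) - 2256) = 2 - 1588*((15310/7)*(-598) - 2256) = 2 - 1588*(-9155380/7 - 2256) = 2 - 1588*(-9171172)/7 = 2 - 1*(-14563821136/7) = 2 + 14563821136/7 = 14563821150/7 ≈ 2.0805e+9)
-z = -1*14563821150/7 = -14563821150/7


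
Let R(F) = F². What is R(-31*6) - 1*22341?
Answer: 12255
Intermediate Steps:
R(-31*6) - 1*22341 = (-31*6)² - 1*22341 = (-186)² - 22341 = 34596 - 22341 = 12255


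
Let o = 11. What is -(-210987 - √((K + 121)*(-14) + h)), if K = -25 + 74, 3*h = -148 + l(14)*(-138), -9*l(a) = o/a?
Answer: 210987 + I*√1069565/21 ≈ 2.1099e+5 + 49.247*I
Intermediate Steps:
l(a) = -11/(9*a)
h = -2855/63 (h = (-148 - 11/9/14*(-138))/3 = (-148 - 11/9*1/14*(-138))/3 = (-148 - 11/126*(-138))/3 = (-148 + 253/21)/3 = (⅓)*(-2855/21) = -2855/63 ≈ -45.317)
K = 49
-(-210987 - √((K + 121)*(-14) + h)) = -(-210987 - √((49 + 121)*(-14) - 2855/63)) = -(-210987 - √(170*(-14) - 2855/63)) = -(-210987 - √(-2380 - 2855/63)) = -(-210987 - √(-152795/63)) = -(-210987 - I*√1069565/21) = 210987 + I*√1069565/21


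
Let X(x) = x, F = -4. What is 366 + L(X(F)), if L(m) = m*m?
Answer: 382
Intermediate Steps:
L(m) = m²
366 + L(X(F)) = 366 + (-4)² = 366 + 16 = 382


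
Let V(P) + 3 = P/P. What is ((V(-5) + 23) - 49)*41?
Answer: -1148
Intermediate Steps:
V(P) = -2 (V(P) = -3 + P/P = -3 + 1 = -2)
((V(-5) + 23) - 49)*41 = ((-2 + 23) - 49)*41 = (21 - 49)*41 = -28*41 = -1148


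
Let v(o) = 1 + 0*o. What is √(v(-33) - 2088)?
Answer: I*√2087 ≈ 45.684*I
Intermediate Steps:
v(o) = 1 (v(o) = 1 + 0 = 1)
√(v(-33) - 2088) = √(1 - 2088) = √(-2087) = I*√2087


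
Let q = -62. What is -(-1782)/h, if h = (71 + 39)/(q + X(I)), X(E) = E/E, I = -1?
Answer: -4941/5 ≈ -988.20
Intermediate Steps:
X(E) = 1
h = -110/61 (h = (71 + 39)/(-62 + 1) = 110/(-61) = 110*(-1/61) = -110/61 ≈ -1.8033)
-(-1782)/h = -(-1782)/(-110/61) = -(-1782)*(-61)/110 = -11*4941/55 = -4941/5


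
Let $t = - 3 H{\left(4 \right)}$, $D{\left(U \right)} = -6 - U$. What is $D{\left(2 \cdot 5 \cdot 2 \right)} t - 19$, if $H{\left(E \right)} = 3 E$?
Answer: $917$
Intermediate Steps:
$t = -36$ ($t = - 3 \cdot 3 \cdot 4 = \left(-3\right) 12 = -36$)
$D{\left(2 \cdot 5 \cdot 2 \right)} t - 19 = \left(-6 - 2 \cdot 5 \cdot 2\right) \left(-36\right) - 19 = \left(-6 - 10 \cdot 2\right) \left(-36\right) - 19 = \left(-6 - 20\right) \left(-36\right) - 19 = \left(-26\right) \left(-36\right) - 19 = 936 - 19 = 917$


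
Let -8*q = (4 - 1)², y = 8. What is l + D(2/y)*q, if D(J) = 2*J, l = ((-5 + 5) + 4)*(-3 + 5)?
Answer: 119/16 ≈ 7.4375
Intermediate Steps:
q = -9/8 (q = -(4 - 1)²/8 = -⅛*3² = -⅛*9 = -9/8 ≈ -1.1250)
l = 8 (l = (0 + 4)*2 = 4*2 = 8)
l + D(2/y)*q = 8 + (2*(2/8))*(-9/8) = 8 + (2*(2*(⅛)))*(-9/8) = 8 + (2*(¼))*(-9/8) = 8 + (½)*(-9/8) = 8 - 9/16 = 119/16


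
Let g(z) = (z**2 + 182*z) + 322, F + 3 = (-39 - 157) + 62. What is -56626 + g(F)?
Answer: -62469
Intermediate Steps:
F = -137 (F = -3 + ((-39 - 157) + 62) = -3 + (-196 + 62) = -3 - 134 = -137)
g(z) = 322 + z**2 + 182*z
-56626 + g(F) = -56626 + (322 + (-137)**2 + 182*(-137)) = -56626 + (322 + 18769 - 24934) = -56626 - 5843 = -62469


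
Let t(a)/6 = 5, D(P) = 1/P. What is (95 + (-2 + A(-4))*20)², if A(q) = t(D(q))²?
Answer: 325983025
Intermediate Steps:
t(a) = 30 (t(a) = 6*5 = 30)
A(q) = 900 (A(q) = 30² = 900)
(95 + (-2 + A(-4))*20)² = (95 + (-2 + 900)*20)² = (95 + 898*20)² = (95 + 17960)² = 18055² = 325983025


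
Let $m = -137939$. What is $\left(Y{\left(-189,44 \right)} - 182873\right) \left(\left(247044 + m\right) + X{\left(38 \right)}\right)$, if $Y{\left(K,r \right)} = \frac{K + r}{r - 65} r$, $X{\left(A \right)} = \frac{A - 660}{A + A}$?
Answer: $- \frac{278848042791}{14} \approx -1.9918 \cdot 10^{10}$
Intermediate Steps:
$X{\left(A \right)} = \frac{-660 + A}{2 A}$
$Y{\left(K,r \right)} = \frac{r \left(K + r\right)}{-65 + r}$ ($Y{\left(K,r \right)} = \frac{K + r}{-65 + r} r = \frac{r \left(K + r\right)}{-65 + r}$)
$\left(Y{\left(-189,44 \right)} - 182873\right) \left(\left(247044 + m\right) + X{\left(38 \right)}\right) = \left(\frac{44 \left(-189 + 44\right)}{-65 + 44} - 182873\right) \left(\left(247044 - 137939\right) + \frac{-660 + 38}{2 \cdot 38}\right) = \left(44 \frac{1}{-21} \left(-145\right) - 182873\right) \left(109105 + \frac{1}{2} \cdot \frac{1}{38} \left(-622\right)\right) = \left(44 \left(- \frac{1}{21}\right) \left(-145\right) - 182873\right) \left(109105 - \frac{311}{38}\right) = \left(\frac{6380}{21} - 182873\right) \frac{4145679}{38} = \left(- \frac{3833953}{21}\right) \frac{4145679}{38} = - \frac{278848042791}{14}$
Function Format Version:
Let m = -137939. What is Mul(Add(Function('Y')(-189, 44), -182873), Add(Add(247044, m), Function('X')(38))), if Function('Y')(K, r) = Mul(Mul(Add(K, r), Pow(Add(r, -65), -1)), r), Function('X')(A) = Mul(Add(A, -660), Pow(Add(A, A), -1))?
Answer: Rational(-278848042791, 14) ≈ -1.9918e+10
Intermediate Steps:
Function('X')(A) = Mul(Rational(1, 2), Pow(A, -1), Add(-660, A)) (Function('X')(A) = Mul(Add(-660, A), Pow(Mul(2, A), -1)) = Mul(Add(-660, A), Mul(Rational(1, 2), Pow(A, -1))) = Mul(Rational(1, 2), Pow(A, -1), Add(-660, A)))
Function('Y')(K, r) = Mul(r, Pow(Add(-65, r), -1), Add(K, r)) (Function('Y')(K, r) = Mul(Mul(Add(K, r), Pow(Add(-65, r), -1)), r) = Mul(Mul(Pow(Add(-65, r), -1), Add(K, r)), r) = Mul(r, Pow(Add(-65, r), -1), Add(K, r)))
Mul(Add(Function('Y')(-189, 44), -182873), Add(Add(247044, m), Function('X')(38))) = Mul(Add(Mul(44, Pow(Add(-65, 44), -1), Add(-189, 44)), -182873), Add(Add(247044, -137939), Mul(Rational(1, 2), Pow(38, -1), Add(-660, 38)))) = Mul(Add(Mul(44, Pow(-21, -1), -145), -182873), Add(109105, Mul(Rational(1, 2), Rational(1, 38), -622))) = Mul(Add(Mul(44, Rational(-1, 21), -145), -182873), Add(109105, Rational(-311, 38))) = Mul(Add(Rational(6380, 21), -182873), Rational(4145679, 38)) = Mul(Rational(-3833953, 21), Rational(4145679, 38)) = Rational(-278848042791, 14)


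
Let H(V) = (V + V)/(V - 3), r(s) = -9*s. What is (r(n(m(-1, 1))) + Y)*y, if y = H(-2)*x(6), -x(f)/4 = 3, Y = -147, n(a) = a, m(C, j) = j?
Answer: 7488/5 ≈ 1497.6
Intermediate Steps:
H(V) = 2*V/(-3 + V) (H(V) = (2*V)/(-3 + V) = 2*V/(-3 + V))
x(f) = -12 (x(f) = -4*3 = -12)
y = -48/5 (y = (2*(-2)/(-3 - 2))*(-12) = (2*(-2)/(-5))*(-12) = (2*(-2)*(-⅕))*(-12) = (⅘)*(-12) = -48/5 ≈ -9.6000)
(r(n(m(-1, 1))) + Y)*y = (-9*1 - 147)*(-48/5) = (-9 - 147)*(-48/5) = -156*(-48/5) = 7488/5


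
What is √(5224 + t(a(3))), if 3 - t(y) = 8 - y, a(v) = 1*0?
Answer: √5219 ≈ 72.243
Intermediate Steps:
a(v) = 0
t(y) = -5 + y (t(y) = 3 - (8 - y) = 3 + (-8 + y) = -5 + y)
√(5224 + t(a(3))) = √(5224 + (-5 + 0)) = √(5224 - 5) = √5219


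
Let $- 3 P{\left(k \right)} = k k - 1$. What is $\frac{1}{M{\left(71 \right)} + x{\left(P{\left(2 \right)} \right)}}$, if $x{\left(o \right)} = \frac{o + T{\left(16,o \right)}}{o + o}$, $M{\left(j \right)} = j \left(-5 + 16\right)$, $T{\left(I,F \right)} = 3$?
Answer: $\frac{1}{780} \approx 0.0012821$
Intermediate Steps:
$P{\left(k \right)} = \frac{1}{3} - \frac{k^{2}}{3}$ ($P{\left(k \right)} = - \frac{k k - 1}{3} = - \frac{k^{2} - 1}{3} = - \frac{-1 + k^{2}}{3} = \frac{1}{3} - \frac{k^{2}}{3}$)
$M{\left(j \right)} = 11 j$ ($M{\left(j \right)} = j 11 = 11 j$)
$x{\left(o \right)} = \frac{3 + o}{2 o}$ ($x{\left(o \right)} = \frac{o + 3}{o + o} = \frac{3 + o}{2 o}$)
$\frac{1}{M{\left(71 \right)} + x{\left(P{\left(2 \right)} \right)}} = \frac{1}{11 \cdot 71 + \frac{3 + \left(\frac{1}{3} - \frac{2^{2}}{3}\right)}{2 \left(\frac{1}{3} - \frac{2^{2}}{3}\right)}} = \frac{1}{781 + \frac{3 + \left(\frac{1}{3} - \frac{4}{3}\right)}{2 \left(\frac{1}{3} - \frac{4}{3}\right)}} = \frac{1}{781 + \frac{3 - 1}{2 \left(-1\right)}} = \frac{1}{781 + \frac{1}{2} \left(-1\right) 2} = \frac{1}{781 - 1} = \frac{1}{780}$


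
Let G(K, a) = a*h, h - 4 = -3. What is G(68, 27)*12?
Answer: 324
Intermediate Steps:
h = 1 (h = 4 - 3 = 1)
G(K, a) = a (G(K, a) = a*1 = a)
G(68, 27)*12 = 27*12 = 324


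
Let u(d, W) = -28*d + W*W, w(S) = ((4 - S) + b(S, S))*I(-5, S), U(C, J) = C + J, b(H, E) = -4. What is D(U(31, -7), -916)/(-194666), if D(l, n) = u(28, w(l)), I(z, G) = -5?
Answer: -6808/97333 ≈ -0.069945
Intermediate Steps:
w(S) = 5*S (w(S) = ((4 - S) - 4)*(-5) = -S*(-5) = 5*S)
u(d, W) = W² - 28*d (u(d, W) = -28*d + W² = W² - 28*d)
D(l, n) = -784 + 25*l² (D(l, n) = (5*l)² - 28*28 = 25*l² - 784 = -784 + 25*l²)
D(U(31, -7), -916)/(-194666) = (-784 + 25*(31 - 7)²)/(-194666) = (-784 + 25*24²)*(-1/194666) = (-784 + 25*576)*(-1/194666) = (-784 + 14400)*(-1/194666) = 13616*(-1/194666) = -6808/97333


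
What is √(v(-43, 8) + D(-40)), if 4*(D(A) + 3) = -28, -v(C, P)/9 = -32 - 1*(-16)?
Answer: √134 ≈ 11.576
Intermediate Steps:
v(C, P) = 144 (v(C, P) = -9*(-32 - 1*(-16)) = -9*(-32 + 16) = -9*(-16) = 144)
D(A) = -10 (D(A) = -3 + (¼)*(-28) = -3 - 7 = -10)
√(v(-43, 8) + D(-40)) = √(144 - 10) = √134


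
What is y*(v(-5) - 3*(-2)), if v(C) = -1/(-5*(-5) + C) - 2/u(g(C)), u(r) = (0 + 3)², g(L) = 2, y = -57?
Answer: -19589/60 ≈ -326.48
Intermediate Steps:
u(r) = 9 (u(r) = 3² = 9)
v(C) = -2/9 - 1/(25 + C) (v(C) = -1/(-5*(-5) + C) - 2/9 = -1/(25 + C) - 2*⅑ = -1/(25 + C) - 2/9 = -2/9 - 1/(25 + C))
y*(v(-5) - 3*(-2)) = -57*((-59 - 2*(-5))/(9*(25 - 5)) - 3*(-2)) = -57*((⅑)*(-59 + 10)/20 + 6) = -57*((⅑)*(1/20)*(-49) + 6) = -57*(-49/180 + 6) = -57*1031/180 = -19589/60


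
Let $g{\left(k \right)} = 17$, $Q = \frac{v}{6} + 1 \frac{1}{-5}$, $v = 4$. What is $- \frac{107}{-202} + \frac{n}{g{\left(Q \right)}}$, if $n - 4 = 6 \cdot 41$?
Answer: $\frac{52319}{3434} \approx 15.236$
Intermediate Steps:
$Q = \frac{7}{15}$ ($Q = \frac{4}{6} + 1 \frac{1}{-5} = 4 \cdot \frac{1}{6} + 1 \left(- \frac{1}{5}\right) = \frac{2}{3} - \frac{1}{5} = \frac{7}{15} \approx 0.46667$)
$n = 250$ ($n = 4 + 6 \cdot 41 = 4 + 246 = 250$)
$- \frac{107}{-202} + \frac{n}{g{\left(Q \right)}} = - \frac{107}{-202} + \frac{250}{17} = \left(-107\right) \left(- \frac{1}{202}\right) + 250 \cdot \frac{1}{17} = \frac{107}{202} + \frac{250}{17} = \frac{52319}{3434}$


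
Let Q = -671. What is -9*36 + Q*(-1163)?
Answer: 780049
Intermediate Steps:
-9*36 + Q*(-1163) = -9*36 - 671*(-1163) = -324 + 780373 = 780049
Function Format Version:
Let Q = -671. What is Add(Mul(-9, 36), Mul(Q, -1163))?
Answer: 780049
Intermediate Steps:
Add(Mul(-9, 36), Mul(Q, -1163)) = Add(Mul(-9, 36), Mul(-671, -1163)) = Add(-324, 780373) = 780049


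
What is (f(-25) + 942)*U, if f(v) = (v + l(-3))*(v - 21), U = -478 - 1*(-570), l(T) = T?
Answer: 205160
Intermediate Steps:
U = 92 (U = -478 + 570 = 92)
f(v) = (-21 + v)*(-3 + v) (f(v) = (v - 3)*(v - 21) = (-3 + v)*(-21 + v) = (-21 + v)*(-3 + v))
(f(-25) + 942)*U = ((63 + (-25)**2 - 24*(-25)) + 942)*92 = ((63 + 625 + 600) + 942)*92 = (1288 + 942)*92 = 2230*92 = 205160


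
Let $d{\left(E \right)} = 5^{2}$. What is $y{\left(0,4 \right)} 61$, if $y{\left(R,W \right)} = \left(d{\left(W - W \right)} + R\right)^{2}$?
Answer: $38125$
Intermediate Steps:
$d{\left(E \right)} = 25$
$y{\left(R,W \right)} = \left(25 + R\right)^{2}$
$y{\left(0,4 \right)} 61 = \left(25 + 0\right)^{2} \cdot 61 = 25^{2} \cdot 61 = 625 \cdot 61 = 38125$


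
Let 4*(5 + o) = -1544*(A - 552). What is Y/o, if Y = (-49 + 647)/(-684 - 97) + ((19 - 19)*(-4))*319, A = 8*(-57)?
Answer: -598/303873823 ≈ -1.9679e-6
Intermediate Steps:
A = -456
o = 389083 (o = -5 + (-1544*(-456 - 552))/4 = -5 + (-1544*(-1008))/4 = -5 + (¼)*1556352 = -5 + 389088 = 389083)
Y = -598/781 (Y = 598/(-781) + (0*(-4))*319 = 598*(-1/781) + 0*319 = -598/781 + 0 = -598/781 ≈ -0.76569)
Y/o = -598/781/389083 = -598/781*1/389083 = -598/303873823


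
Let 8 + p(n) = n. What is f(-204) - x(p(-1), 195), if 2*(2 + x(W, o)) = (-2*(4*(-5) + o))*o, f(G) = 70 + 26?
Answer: 34223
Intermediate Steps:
p(n) = -8 + n
f(G) = 96
x(W, o) = -2 + o*(40 - 2*o)/2 (x(W, o) = -2 + ((-2*(4*(-5) + o))*o)/2 = -2 + ((-2*(-20 + o))*o)/2 = -2 + ((40 - 2*o)*o)/2 = -2 + (o*(40 - 2*o))/2 = -2 + o*(40 - 2*o)/2)
f(-204) - x(p(-1), 195) = 96 - (-2 - 1*195² + 20*195) = 96 - (-2 - 1*38025 + 3900) = 96 - (-2 - 38025 + 3900) = 96 - 1*(-34127) = 96 + 34127 = 34223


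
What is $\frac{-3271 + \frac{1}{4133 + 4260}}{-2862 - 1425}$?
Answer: $\frac{27453502}{35980791} \approx 0.763$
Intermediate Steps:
$\frac{-3271 + \frac{1}{4133 + 4260}}{-2862 - 1425} = \frac{-3271 + \frac{1}{8393}}{-4287} = \left(-3271 + \frac{1}{8393}\right) \left(- \frac{1}{4287}\right) = \left(- \frac{27453502}{8393}\right) \left(- \frac{1}{4287}\right) = \frac{27453502}{35980791}$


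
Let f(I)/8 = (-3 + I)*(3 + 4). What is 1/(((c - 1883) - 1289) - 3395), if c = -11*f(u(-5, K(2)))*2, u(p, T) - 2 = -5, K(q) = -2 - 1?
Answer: 1/825 ≈ 0.0012121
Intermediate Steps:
K(q) = -3
u(p, T) = -3 (u(p, T) = 2 - 5 = -3)
f(I) = -168 + 56*I (f(I) = 8*((-3 + I)*(3 + 4)) = 8*((-3 + I)*7) = 8*(-21 + 7*I) = -168 + 56*I)
c = 7392 (c = -11*(-168 + 56*(-3))*2 = -11*(-168 - 168)*2 = -11*(-336)*2 = 3696*2 = 7392)
1/(((c - 1883) - 1289) - 3395) = 1/(((7392 - 1883) - 1289) - 3395) = 1/((5509 - 1289) - 3395) = 1/(4220 - 3395) = 1/825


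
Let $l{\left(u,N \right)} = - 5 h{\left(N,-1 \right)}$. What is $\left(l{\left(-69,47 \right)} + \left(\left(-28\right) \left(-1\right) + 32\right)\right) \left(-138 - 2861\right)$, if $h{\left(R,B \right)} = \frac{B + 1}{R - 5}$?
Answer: $-179940$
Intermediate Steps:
$h{\left(R,B \right)} = \frac{1 + B}{-5 + R}$
$l{\left(u,N \right)} = 0$ ($l{\left(u,N \right)} = - 5 \frac{1 - 1}{-5 + N} = - 5 \frac{1}{-5 + N} 0 = \left(-5\right) 0 = 0$)
$\left(l{\left(-69,47 \right)} + \left(\left(-28\right) \left(-1\right) + 32\right)\right) \left(-138 - 2861\right) = \left(0 + \left(\left(-28\right) \left(-1\right) + 32\right)\right) \left(-138 - 2861\right) = \left(0 + \left(28 + 32\right)\right) \left(-2999\right) = \left(0 + 60\right) \left(-2999\right) = 60 \left(-2999\right) = -179940$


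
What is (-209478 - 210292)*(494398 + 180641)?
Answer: -283361121030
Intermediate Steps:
(-209478 - 210292)*(494398 + 180641) = -419770*675039 = -283361121030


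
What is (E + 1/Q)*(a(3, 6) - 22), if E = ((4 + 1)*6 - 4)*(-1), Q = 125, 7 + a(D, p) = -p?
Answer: 22743/25 ≈ 909.72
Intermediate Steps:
a(D, p) = -7 - p
E = -26 (E = (5*6 - 4)*(-1) = (30 - 4)*(-1) = 26*(-1) = -26)
(E + 1/Q)*(a(3, 6) - 22) = (-26 + 1/125)*((-7 - 1*6) - 22) = (-26 + 1/125)*((-7 - 6) - 22) = -3249*(-13 - 22)/125 = -3249/125*(-35) = 22743/25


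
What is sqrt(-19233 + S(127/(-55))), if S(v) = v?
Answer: I*sqrt(58186810)/55 ≈ 138.69*I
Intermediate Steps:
sqrt(-19233 + S(127/(-55))) = sqrt(-19233 + 127/(-55)) = sqrt(-19233 + 127*(-1/55)) = sqrt(-19233 - 127/55) = sqrt(-1057942/55) = I*sqrt(58186810)/55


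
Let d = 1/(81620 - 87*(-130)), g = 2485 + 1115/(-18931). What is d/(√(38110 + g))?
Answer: √14548527074730/71416967991900 ≈ 5.3408e-8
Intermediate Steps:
g = 47042420/18931 (g = 2485 + 1115*(-1/18931) = 2485 - 1115/18931 = 47042420/18931 ≈ 2484.9)
d = 1/92930 (d = 1/(81620 + 11310) = 1/92930 ≈ 1.0761e-5)
d/(√(38110 + g)) = 1/(92930*(√(38110 + 47042420/18931))) = 1/(92930*(√(768502830/18931))) = 1/(92930*((√14548527074730/18931))) = (√14548527074730/768502830)/92930 = √14548527074730/71416967991900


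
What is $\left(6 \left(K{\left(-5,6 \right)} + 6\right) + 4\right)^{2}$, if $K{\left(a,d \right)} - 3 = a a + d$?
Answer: $59536$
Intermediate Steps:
$K{\left(a,d \right)} = 3 + d + a^{2}$ ($K{\left(a,d \right)} = 3 + \left(a a + d\right) = 3 + \left(a^{2} + d\right) = 3 + \left(d + a^{2}\right) = 3 + d + a^{2}$)
$\left(6 \left(K{\left(-5,6 \right)} + 6\right) + 4\right)^{2} = \left(6 \left(\left(3 + 6 + \left(-5\right)^{2}\right) + 6\right) + 4\right)^{2} = \left(6 \left(\left(3 + 6 + 25\right) + 6\right) + 4\right)^{2} = \left(6 \left(34 + 6\right) + 4\right)^{2} = \left(6 \cdot 40 + 4\right)^{2} = \left(240 + 4\right)^{2} = 244^{2} = 59536$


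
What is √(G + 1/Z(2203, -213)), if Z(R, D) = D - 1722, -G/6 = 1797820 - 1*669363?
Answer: I*√2816797940765/645 ≈ 2602.1*I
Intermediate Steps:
G = -6770742 (G = -6*(1797820 - 1*669363) = -6*(1797820 - 669363) = -6*1128457 = -6770742)
Z(R, D) = -1722 + D
√(G + 1/Z(2203, -213)) = √(-6770742 + 1/(-1722 - 213)) = √(-6770742 + 1/(-1935)) = √(-6770742 - 1/1935) = √(-13101385771/1935) = I*√2816797940765/645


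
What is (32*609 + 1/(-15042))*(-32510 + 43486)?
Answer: 1608744060560/7521 ≈ 2.1390e+8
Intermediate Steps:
(32*609 + 1/(-15042))*(-32510 + 43486) = (19488 - 1/15042)*10976 = (293138495/15042)*10976 = 1608744060560/7521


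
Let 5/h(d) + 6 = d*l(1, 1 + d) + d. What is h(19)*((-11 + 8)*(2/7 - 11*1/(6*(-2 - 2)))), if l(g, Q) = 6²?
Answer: -625/39032 ≈ -0.016012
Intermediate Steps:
l(g, Q) = 36
h(d) = 5/(-6 + 37*d) (h(d) = 5/(-6 + (d*36 + d)) = 5/(-6 + (36*d + d)) = 5/(-6 + 37*d))
h(19)*((-11 + 8)*(2/7 - 11*1/(6*(-2 - 2)))) = (5/(-6 + 37*19))*((-11 + 8)*(2/7 - 11*1/(6*(-2 - 2)))) = (5/(-6 + 703))*(-3*(2*(⅐) - 11/(6*(-4)))) = (5/697)*(-3*(2/7 - 11/(-24))) = (5*(1/697))*(-3*(2/7 - 11*(-1/24))) = 5*(-3*(2/7 + 11/24))/697 = 5*(-3*125/168)/697 = (5/697)*(-125/56) = -625/39032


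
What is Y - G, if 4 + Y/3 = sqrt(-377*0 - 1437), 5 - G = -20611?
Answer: -20628 + 3*I*sqrt(1437) ≈ -20628.0 + 113.72*I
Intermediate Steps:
G = 20616 (G = 5 - 1*(-20611) = 5 + 20611 = 20616)
Y = -12 + 3*I*sqrt(1437) (Y = -12 + 3*sqrt(-377*0 - 1437) = -12 + 3*sqrt(0 - 1437) = -12 + 3*sqrt(-1437) = -12 + 3*(I*sqrt(1437)) = -12 + 3*I*sqrt(1437) ≈ -12.0 + 113.72*I)
Y - G = (-12 + 3*I*sqrt(1437)) - 1*20616 = (-12 + 3*I*sqrt(1437)) - 20616 = -20628 + 3*I*sqrt(1437)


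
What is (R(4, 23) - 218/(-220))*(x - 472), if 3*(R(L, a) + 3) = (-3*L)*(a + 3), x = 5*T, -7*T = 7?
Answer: 5562297/110 ≈ 50566.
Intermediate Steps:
T = -1 (T = -⅐*7 = -1)
x = -5 (x = 5*(-1) = -5)
R(L, a) = -3 - L*(3 + a) (R(L, a) = -3 + ((-3*L)*(a + 3))/3 = -3 + ((-3*L)*(3 + a))/3 = -3 + (-3*L*(3 + a))/3 = -3 - L*(3 + a))
(R(4, 23) - 218/(-220))*(x - 472) = ((-3 - 3*4 - 1*4*23) - 218/(-220))*(-5 - 472) = ((-3 - 12 - 92) - 218*(-1/220))*(-477) = (-107 + 109/110)*(-477) = -11661/110*(-477) = 5562297/110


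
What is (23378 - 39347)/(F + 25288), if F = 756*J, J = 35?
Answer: -15969/51748 ≈ -0.30859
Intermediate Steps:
F = 26460 (F = 756*35 = 26460)
(23378 - 39347)/(F + 25288) = (23378 - 39347)/(26460 + 25288) = -15969/51748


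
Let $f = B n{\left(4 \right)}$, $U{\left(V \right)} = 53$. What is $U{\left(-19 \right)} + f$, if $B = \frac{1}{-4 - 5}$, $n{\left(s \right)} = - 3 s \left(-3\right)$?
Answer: $49$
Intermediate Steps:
$n{\left(s \right)} = 9 s$
$B = - \frac{1}{9}$ ($B = \frac{1}{-9} = - \frac{1}{9} \approx -0.11111$)
$f = -4$ ($f = - \frac{9 \cdot 4}{9} = \left(- \frac{1}{9}\right) 36 = -4$)
$U{\left(-19 \right)} + f = 53 - 4 = 49$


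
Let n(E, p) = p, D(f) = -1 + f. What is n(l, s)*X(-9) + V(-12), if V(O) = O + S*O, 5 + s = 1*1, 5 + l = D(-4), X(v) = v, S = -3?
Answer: 60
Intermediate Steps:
l = -10 (l = -5 + (-1 - 4) = -5 - 5 = -10)
s = -4 (s = -5 + 1*1 = -5 + 1 = -4)
V(O) = -2*O (V(O) = O - 3*O = -2*O)
n(l, s)*X(-9) + V(-12) = -4*(-9) - 2*(-12) = 36 + 24 = 60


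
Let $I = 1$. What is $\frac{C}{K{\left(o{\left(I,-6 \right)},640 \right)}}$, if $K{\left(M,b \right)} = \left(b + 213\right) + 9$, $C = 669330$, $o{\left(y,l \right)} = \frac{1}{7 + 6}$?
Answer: $\frac{334665}{431} \approx 776.48$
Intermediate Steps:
$o{\left(y,l \right)} = \frac{1}{13}$
$K{\left(M,b \right)} = 222 + b$ ($K{\left(M,b \right)} = \left(213 + b\right) + 9 = 222 + b$)
$\frac{C}{K{\left(o{\left(I,-6 \right)},640 \right)}} = \frac{669330}{222 + 640} = \frac{669330}{862} = 669330 \cdot \frac{1}{862} = \frac{334665}{431}$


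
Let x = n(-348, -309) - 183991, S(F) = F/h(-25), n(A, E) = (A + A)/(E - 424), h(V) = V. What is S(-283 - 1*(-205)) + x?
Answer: -3371560501/18325 ≈ -1.8399e+5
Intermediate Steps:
n(A, E) = 2*A/(-424 + E) (n(A, E) = (2*A)/(-424 + E) = 2*A/(-424 + E))
S(F) = -F/25 (S(F) = F/(-25) = F*(-1/25) = -F/25)
x = -134864707/733 (x = 2*(-348)/(-424 - 309) - 183991 = 2*(-348)/(-733) - 183991 = 2*(-348)*(-1/733) - 183991 = 696/733 - 183991 = -134864707/733 ≈ -1.8399e+5)
S(-283 - 1*(-205)) + x = -(-283 - 1*(-205))/25 - 134864707/733 = -(-283 + 205)/25 - 134864707/733 = -1/25*(-78) - 134864707/733 = 78/25 - 134864707/733 = -3371560501/18325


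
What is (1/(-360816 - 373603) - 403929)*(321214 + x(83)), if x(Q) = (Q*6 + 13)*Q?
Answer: -107871088521398004/734419 ≈ -1.4688e+11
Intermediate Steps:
x(Q) = Q*(13 + 6*Q) (x(Q) = (6*Q + 13)*Q = (13 + 6*Q)*Q = Q*(13 + 6*Q))
(1/(-360816 - 373603) - 403929)*(321214 + x(83)) = (1/(-360816 - 373603) - 403929)*(321214 + 83*(13 + 6*83)) = (1/(-734419) - 403929)*(321214 + 83*(13 + 498)) = (-1/734419 - 403929)*(321214 + 83*511) = -296653132252*(321214 + 42413)/734419 = -296653132252/734419*363627 = -107871088521398004/734419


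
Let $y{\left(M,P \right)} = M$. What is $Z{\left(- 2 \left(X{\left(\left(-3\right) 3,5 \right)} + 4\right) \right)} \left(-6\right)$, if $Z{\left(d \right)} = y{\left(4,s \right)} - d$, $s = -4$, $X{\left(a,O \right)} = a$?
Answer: $36$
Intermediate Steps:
$Z{\left(d \right)} = 4 - d$
$Z{\left(- 2 \left(X{\left(\left(-3\right) 3,5 \right)} + 4\right) \right)} \left(-6\right) = \left(4 - - 2 \left(\left(-3\right) 3 + 4\right)\right) \left(-6\right) = \left(4 - - 2 \left(-9 + 4\right)\right) \left(-6\right) = \left(4 - \left(-2\right) \left(-5\right)\right) \left(-6\right) = \left(4 - 10\right) \left(-6\right) = \left(-6\right) \left(-6\right) = 36$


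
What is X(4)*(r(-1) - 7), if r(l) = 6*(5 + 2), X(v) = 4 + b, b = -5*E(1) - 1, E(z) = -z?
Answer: 280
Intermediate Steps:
b = 4 (b = -(-5) - 1 = -5*(-1) - 1 = 5 - 1 = 4)
X(v) = 8 (X(v) = 4 + 4 = 8)
r(l) = 42 (r(l) = 6*7 = 42)
X(4)*(r(-1) - 7) = 8*(42 - 7) = 8*35 = 280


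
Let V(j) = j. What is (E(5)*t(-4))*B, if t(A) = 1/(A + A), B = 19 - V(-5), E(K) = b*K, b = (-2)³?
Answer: 120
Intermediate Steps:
b = -8
E(K) = -8*K
B = 24 (B = 19 - 1*(-5) = 19 + 5 = 24)
t(A) = 1/(2*A)
(E(5)*t(-4))*B = ((-8*5)*((½)/(-4)))*24 = -20*(-1)/4*24 = -40*(-⅛)*24 = 5*24 = 120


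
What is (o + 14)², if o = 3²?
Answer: 529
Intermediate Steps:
o = 9
(o + 14)² = (9 + 14)² = 23² = 529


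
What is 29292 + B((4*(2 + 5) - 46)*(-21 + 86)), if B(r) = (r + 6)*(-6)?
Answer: 36276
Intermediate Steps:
B(r) = -36 - 6*r (B(r) = (6 + r)*(-6) = -36 - 6*r)
29292 + B((4*(2 + 5) - 46)*(-21 + 86)) = 29292 + (-36 - 6*(4*(2 + 5) - 46)*(-21 + 86)) = 29292 + (-36 - 6*(4*7 - 46)*65) = 29292 + (-36 - 6*(28 - 46)*65) = 29292 + (-36 - (-108)*65) = 29292 + (-36 - 6*(-1170)) = 29292 + (-36 + 7020) = 29292 + 6984 = 36276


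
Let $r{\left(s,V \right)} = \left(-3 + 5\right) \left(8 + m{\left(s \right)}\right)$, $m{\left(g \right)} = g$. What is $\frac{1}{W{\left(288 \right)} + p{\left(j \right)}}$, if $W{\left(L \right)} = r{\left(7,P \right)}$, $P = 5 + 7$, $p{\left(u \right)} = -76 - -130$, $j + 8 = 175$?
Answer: $\frac{1}{84} \approx 0.011905$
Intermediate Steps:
$j = 167$ ($j = -8 + 175 = 167$)
$p{\left(u \right)} = 54$ ($p{\left(u \right)} = -76 + 130 = 54$)
$P = 12$
$r{\left(s,V \right)} = 16 + 2 s$ ($r{\left(s,V \right)} = \left(-3 + 5\right) \left(8 + s\right) = 2 \left(8 + s\right) = 16 + 2 s$)
$W{\left(L \right)} = 30$ ($W{\left(L \right)} = 16 + 2 \cdot 7 = 16 + 14 = 30$)
$\frac{1}{W{\left(288 \right)} + p{\left(j \right)}} = \frac{1}{30 + 54} = \frac{1}{84}$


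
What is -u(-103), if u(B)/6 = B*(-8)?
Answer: -4944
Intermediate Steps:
u(B) = -48*B (u(B) = 6*(B*(-8)) = 6*(-8*B) = -48*B)
-u(-103) = -(-48)*(-103) = -1*4944 = -4944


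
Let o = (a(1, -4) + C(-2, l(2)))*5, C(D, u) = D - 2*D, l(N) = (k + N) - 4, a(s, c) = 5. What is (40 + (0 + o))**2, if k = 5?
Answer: 5625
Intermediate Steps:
l(N) = 1 + N (l(N) = (5 + N) - 4 = 1 + N)
C(D, u) = -D
o = 35 (o = (5 - 1*(-2))*5 = (5 + 2)*5 = 7*5 = 35)
(40 + (0 + o))**2 = (40 + (0 + 35))**2 = (40 + 35)**2 = 75**2 = 5625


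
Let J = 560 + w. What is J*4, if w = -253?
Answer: 1228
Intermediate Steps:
J = 307 (J = 560 - 253 = 307)
J*4 = 307*4 = 1228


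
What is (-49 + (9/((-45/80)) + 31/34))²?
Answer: 4748041/1156 ≈ 4107.3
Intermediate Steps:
(-49 + (9/((-45/80)) + 31/34))² = (-49 + (9/((-45*1/80)) + 31*(1/34)))² = (-49 + (9/(-9/16) + 31/34))² = (-49 + (9*(-16/9) + 31/34))² = (-49 + (-16 + 31/34))² = (-49 - 513/34)² = (-2179/34)² = 4748041/1156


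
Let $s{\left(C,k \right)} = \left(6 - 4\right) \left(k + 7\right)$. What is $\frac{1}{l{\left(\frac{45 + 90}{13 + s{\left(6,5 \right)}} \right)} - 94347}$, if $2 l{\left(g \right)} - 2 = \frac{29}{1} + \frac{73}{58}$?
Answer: $- \frac{116}{10942381} \approx -1.0601 \cdot 10^{-5}$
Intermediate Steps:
$s{\left(C,k \right)} = 14 + 2 k$ ($s{\left(C,k \right)} = 2 \left(7 + k\right) = 14 + 2 k$)
$l{\left(g \right)} = \frac{1871}{116}$ ($l{\left(g \right)} = 1 + \frac{\frac{29}{1} + \frac{73}{58}}{2} = 1 + \frac{29 \cdot 1 + 73 \cdot \frac{1}{58}}{2} = 1 + \frac{29 + \frac{73}{58}}{2} = 1 + \frac{1}{2} \cdot \frac{1755}{58} = 1 + \frac{1755}{116} = \frac{1871}{116}$)
$\frac{1}{l{\left(\frac{45 + 90}{13 + s{\left(6,5 \right)}} \right)} - 94347} = \frac{1}{\frac{1871}{116} - 94347} = \frac{1}{- \frac{10942381}{116}} = - \frac{116}{10942381}$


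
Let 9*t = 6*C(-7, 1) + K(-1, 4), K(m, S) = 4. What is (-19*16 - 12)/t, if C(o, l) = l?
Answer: -1422/5 ≈ -284.40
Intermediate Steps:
t = 10/9 (t = (6*1 + 4)/9 = (6 + 4)/9 = (1/9)*10 = 10/9 ≈ 1.1111)
(-19*16 - 12)/t = (-19*16 - 12)/(10/9) = (-304 - 12)*(9/10) = -316*9/10 = -1422/5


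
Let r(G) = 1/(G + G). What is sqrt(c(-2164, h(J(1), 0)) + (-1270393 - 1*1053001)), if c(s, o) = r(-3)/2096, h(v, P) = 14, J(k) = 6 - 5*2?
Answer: I*sqrt(22966136314770)/3144 ≈ 1524.3*I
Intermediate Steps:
J(k) = -4 (J(k) = 6 - 10 = -4)
r(G) = 1/(2*G)
c(s, o) = -1/12576 (c(s, o) = ((1/2)/(-3))/2096 = ((1/2)*(-1/3))*(1/2096) = -1/6*1/2096 = -1/12576)
sqrt(c(-2164, h(J(1), 0)) + (-1270393 - 1*1053001)) = sqrt(-1/12576 + (-1270393 - 1*1053001)) = sqrt(-1/12576 + (-1270393 - 1053001)) = sqrt(-1/12576 - 2323394) = sqrt(-29219002945/12576) = I*sqrt(22966136314770)/3144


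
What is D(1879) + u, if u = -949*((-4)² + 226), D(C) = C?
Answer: -227779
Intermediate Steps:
u = -229658 (u = -949*(16 + 226) = -949*242 = -229658)
D(1879) + u = 1879 - 229658 = -227779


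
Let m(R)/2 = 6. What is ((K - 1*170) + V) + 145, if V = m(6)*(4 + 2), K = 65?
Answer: 112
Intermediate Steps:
m(R) = 12 (m(R) = 2*6 = 12)
V = 72 (V = 12*(4 + 2) = 12*6 = 72)
((K - 1*170) + V) + 145 = ((65 - 1*170) + 72) + 145 = ((65 - 170) + 72) + 145 = (-105 + 72) + 145 = -33 + 145 = 112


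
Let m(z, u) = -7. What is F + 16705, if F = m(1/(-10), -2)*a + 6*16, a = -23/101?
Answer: 1697062/101 ≈ 16803.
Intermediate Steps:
a = -23/101 (a = -23*1/101 = -23/101 ≈ -0.22772)
F = 9857/101 (F = -7*(-23/101) + 6*16 = 161/101 + 96 = 9857/101 ≈ 97.594)
F + 16705 = 9857/101 + 16705 = 1697062/101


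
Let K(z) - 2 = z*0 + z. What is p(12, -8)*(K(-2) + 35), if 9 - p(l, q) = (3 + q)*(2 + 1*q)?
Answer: -735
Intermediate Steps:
K(z) = 2 + z (K(z) = 2 + (z*0 + z) = 2 + (0 + z) = 2 + z)
p(l, q) = 9 - (2 + q)*(3 + q) (p(l, q) = 9 - (3 + q)*(2 + 1*q) = 9 - (3 + q)*(2 + q) = 9 - (2 + q)*(3 + q))
p(12, -8)*(K(-2) + 35) = (3 - 1*(-8)² - 5*(-8))*((2 - 2) + 35) = (3 - 1*64 + 40)*(0 + 35) = (3 - 64 + 40)*35 = -21*35 = -735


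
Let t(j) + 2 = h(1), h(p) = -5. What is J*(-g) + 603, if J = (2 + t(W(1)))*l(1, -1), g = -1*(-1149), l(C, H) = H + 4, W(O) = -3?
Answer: 17838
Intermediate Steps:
l(C, H) = 4 + H
t(j) = -7 (t(j) = -2 - 5 = -7)
g = 1149
J = -15 (J = (2 - 7)*(4 - 1) = -5*3 = -15)
J*(-g) + 603 = -(-15)*1149 + 603 = -15*(-1149) + 603 = 17235 + 603 = 17838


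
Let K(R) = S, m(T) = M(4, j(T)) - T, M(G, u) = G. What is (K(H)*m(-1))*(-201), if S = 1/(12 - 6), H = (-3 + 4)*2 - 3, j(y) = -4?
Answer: -335/2 ≈ -167.50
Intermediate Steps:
H = -1 (H = 1*2 - 3 = 2 - 3 = -1)
S = ⅙ (S = 1/6 = ⅙ ≈ 0.16667)
m(T) = 4 - T
K(R) = ⅙
(K(H)*m(-1))*(-201) = ((4 - 1*(-1))/6)*(-201) = ((4 + 1)/6)*(-201) = ((⅙)*5)*(-201) = (⅚)*(-201) = -335/2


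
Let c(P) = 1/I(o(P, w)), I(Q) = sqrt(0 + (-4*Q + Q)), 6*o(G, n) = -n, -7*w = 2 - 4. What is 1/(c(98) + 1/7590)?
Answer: -7590/403256699 + 57608100*sqrt(7)/403256699 ≈ 0.37795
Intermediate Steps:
w = 2/7 (w = -(2 - 4)/7 = -1/7*(-2) = 2/7 ≈ 0.28571)
o(G, n) = -n/6 (o(G, n) = (-n)/6 = -n/6)
I(Q) = sqrt(3)*sqrt(-Q) (I(Q) = sqrt(0 - 3*Q) = sqrt(-3*Q) = sqrt(3)*sqrt(-Q))
c(P) = sqrt(7) (c(P) = 1/(sqrt(3)*sqrt(-(-1)*2/(6*7))) = 1/(sqrt(3)*sqrt(-1*(-1/21))) = 1/(sqrt(3)*sqrt(1/21)) = 1/(sqrt(3)*(sqrt(21)/21)) = 1/(sqrt(7)/7) = sqrt(7))
1/(c(98) + 1/7590) = 1/(sqrt(7) + 1/7590) = 1/(1/7590 + sqrt(7))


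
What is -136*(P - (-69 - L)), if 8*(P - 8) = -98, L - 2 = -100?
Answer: 4522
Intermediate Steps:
L = -98 (L = 2 - 100 = -98)
P = -17/4 (P = 8 + (1/8)*(-98) = 8 - 49/4 = -17/4 ≈ -4.2500)
-136*(P - (-69 - L)) = -136*(-17/4 - (-69 - 1*(-98))) = -136*(-17/4 - (-69 + 98)) = -136*(-17/4 - 1*29) = -136*(-17/4 - 29) = -136*(-133/4) = 4522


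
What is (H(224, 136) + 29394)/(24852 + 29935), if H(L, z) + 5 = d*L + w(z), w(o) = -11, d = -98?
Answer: 7426/54787 ≈ 0.13554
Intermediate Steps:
H(L, z) = -16 - 98*L (H(L, z) = -5 + (-98*L - 11) = -5 + (-11 - 98*L) = -16 - 98*L)
(H(224, 136) + 29394)/(24852 + 29935) = ((-16 - 98*224) + 29394)/(24852 + 29935) = ((-16 - 21952) + 29394)/54787 = (-21968 + 29394)*(1/54787) = 7426*(1/54787) = 7426/54787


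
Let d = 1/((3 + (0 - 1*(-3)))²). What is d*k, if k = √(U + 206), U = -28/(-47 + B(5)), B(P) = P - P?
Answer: √456370/1692 ≈ 0.39926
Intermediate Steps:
B(P) = 0
U = 28/47 (U = -28/(-47 + 0) = -28/(-47) = -28*(-1/47) = 28/47 ≈ 0.59575)
d = 1/36 (d = 1/((3 + (0 + 3))²) = 1/((3 + 3)²) = 1/(6²) = 1/36 ≈ 0.027778)
k = √456370/47 (k = √(28/47 + 206) = √(9710/47) = √456370/47 ≈ 14.373)
d*k = (√456370/47)/36 = √456370/1692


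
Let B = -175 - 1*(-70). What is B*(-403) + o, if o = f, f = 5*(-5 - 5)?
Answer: 42265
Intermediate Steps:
B = -105 (B = -175 + 70 = -105)
f = -50 (f = 5*(-10) = -50)
o = -50
B*(-403) + o = -105*(-403) - 50 = 42315 - 50 = 42265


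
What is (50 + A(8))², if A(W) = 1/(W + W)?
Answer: 641601/256 ≈ 2506.3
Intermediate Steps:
A(W) = 1/(2*W)
(50 + A(8))² = (50 + (½)/8)² = (50 + (½)*(⅛))² = (50 + 1/16)² = (801/16)² = 641601/256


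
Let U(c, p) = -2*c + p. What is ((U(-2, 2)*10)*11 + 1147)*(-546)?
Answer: -986622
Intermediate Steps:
U(c, p) = p - 2*c
((U(-2, 2)*10)*11 + 1147)*(-546) = (((2 - 2*(-2))*10)*11 + 1147)*(-546) = (((2 + 4)*10)*11 + 1147)*(-546) = ((6*10)*11 + 1147)*(-546) = (60*11 + 1147)*(-546) = (660 + 1147)*(-546) = 1807*(-546) = -986622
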